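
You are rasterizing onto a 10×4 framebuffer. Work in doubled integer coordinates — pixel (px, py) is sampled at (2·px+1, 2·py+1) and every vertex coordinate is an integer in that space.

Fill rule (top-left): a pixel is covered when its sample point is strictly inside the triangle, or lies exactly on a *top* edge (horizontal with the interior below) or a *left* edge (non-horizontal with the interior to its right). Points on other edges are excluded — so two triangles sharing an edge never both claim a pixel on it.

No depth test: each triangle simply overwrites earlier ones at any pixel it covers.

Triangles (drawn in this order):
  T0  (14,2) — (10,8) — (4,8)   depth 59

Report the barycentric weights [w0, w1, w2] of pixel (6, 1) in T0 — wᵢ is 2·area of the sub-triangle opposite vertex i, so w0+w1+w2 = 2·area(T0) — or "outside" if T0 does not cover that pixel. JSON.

T0:
  2·area = 36
  edge (14, 2)→(10, 8): d=(-4,6) right/bottom  bias=-1
  edge (10, 8)→(4, 8): d=(-6,0) right/bottom  bias=-1
  edge (4, 8)→(14, 2): d=(10,-6) top-left  bias=+0
    (6,1)@(13, 3): e=[2,30,4] → █
    (7,1)@(15, 3): e=[-10,30,16] → ·
    (4,2)@(9, 5): e=[18,18,0] → █  [on edge]
    (5,2)@(11, 5): e=[6,18,12] → █
    (6,2)@(13, 5): e=[-6,18,24] → ·
    (3,3)@(7, 7): e=[22,6,8] → █
    (5,3)@(11, 7): e=[-2,6,32] → ·
  covered (5 px):
    · · · · · · · · · ·
    · · · · · · █ · · ·
    · · · · █ █ · · · ·
    · · · █ █ · · · · ·

Result: [30,4,2]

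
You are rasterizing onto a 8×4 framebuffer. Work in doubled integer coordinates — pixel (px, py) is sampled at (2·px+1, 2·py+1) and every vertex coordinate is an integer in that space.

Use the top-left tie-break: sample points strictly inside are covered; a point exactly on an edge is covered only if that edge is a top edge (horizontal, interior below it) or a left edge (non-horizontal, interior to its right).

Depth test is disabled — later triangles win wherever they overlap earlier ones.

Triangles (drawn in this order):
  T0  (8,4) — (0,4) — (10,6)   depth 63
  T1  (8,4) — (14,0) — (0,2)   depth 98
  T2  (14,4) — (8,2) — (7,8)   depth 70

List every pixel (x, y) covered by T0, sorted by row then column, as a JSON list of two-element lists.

T0:
  2·area = 16  (B↔C swapped to make it positive)
  edge (8, 4)→(10, 6): d=(2,2) right/bottom  bias=-1
  edge (10, 6)→(0, 4): d=(-10,-2) top-left  bias=+0
  edge (0, 4)→(8, 4): d=(8,0) top-left  bias=+0
    (2,0)@(5, 1): e=[0,40,-24] → ·  [on edge]
    (3,1)@(7, 3): e=[0,24,-8] → ·  [on edge]
    (2,2)@(5, 5): e=[8,0,8] → █  [on edge]
    (3,2)@(7, 5): e=[4,4,8] → █
    (4,2)@(9, 5): e=[0,8,8] → ·  [on edge]
    (2,3)@(5, 7): e=[12,-20,24] → ·
    (3,3)@(7, 7): e=[8,-16,24] → ·
    (5,3)@(11, 7): e=[0,-8,24] → ·  [on edge]
    (7,3)@(15, 7): e=[-8,0,24] → ·  [on edge]
  covered (2 px):
    · · · · · · · ·
    · · · · · · · ·
    · · █ █ · · · ·
    · · · · · · · ·
T1:
  2·area = 44  (B↔C swapped to make it positive)
  edge (8, 4)→(0, 2): d=(-8,-2) top-left  bias=+0
  edge (0, 2)→(14, 0): d=(14,-2) top-left  bias=+0
  edge (14, 0)→(8, 4): d=(-6,4) right/bottom  bias=-1
    (3,0)@(7, 1): e=[22,0,22] → █  [on edge]
    (4,0)@(9, 1): e=[26,4,14] → █
    (5,0)@(11, 1): e=[30,8,6] → █
    (6,0)@(13, 1): e=[34,12,-2] → ·
    (2,1)@(5, 3): e=[2,24,18] → █
    (5,1)@(11, 3): e=[14,36,-6] → ·
    (2,2)@(5, 5): e=[-14,52,6] → ·
    (3,2)@(7, 5): e=[-10,56,-2] → ·
    (4,2)@(9, 5): e=[-6,60,-10] → ·
  covered (6 px):
    · · · █ █ █ · ·
    · · █ █ █ · · ·
    · · · · · · · ·
    · · · · · · · ·
T2:
  2·area = 38  (B↔C swapped to make it positive)
  edge (14, 4)→(7, 8): d=(-7,4) right/bottom  bias=-1
  edge (7, 8)→(8, 2): d=(1,-6) top-left  bias=+0
  edge (8, 2)→(14, 4): d=(6,2) right/bottom  bias=-1
    (2,0)@(5, 1): e=[57,-19,0] → ·  [on edge]
    (4,1)@(9, 3): e=[27,7,4] → █
    (5,1)@(11, 3): e=[19,19,0] → ·  [on edge]
    (4,2)@(9, 5): e=[13,9,16] → █
    (5,2)@(11, 5): e=[5,21,12] → █
    (6,2)@(13, 5): e=[-3,33,8] → ·
    (4,3)@(9, 7): e=[-1,11,28] → ·
    (5,3)@(11, 7): e=[-9,23,24] → ·
  covered (3 px):
    · · · · · · · ·
    · · · · █ · · ·
    · · · · █ █ · ·
    · · · · · · · ·

Result: [[2,2],[3,2]]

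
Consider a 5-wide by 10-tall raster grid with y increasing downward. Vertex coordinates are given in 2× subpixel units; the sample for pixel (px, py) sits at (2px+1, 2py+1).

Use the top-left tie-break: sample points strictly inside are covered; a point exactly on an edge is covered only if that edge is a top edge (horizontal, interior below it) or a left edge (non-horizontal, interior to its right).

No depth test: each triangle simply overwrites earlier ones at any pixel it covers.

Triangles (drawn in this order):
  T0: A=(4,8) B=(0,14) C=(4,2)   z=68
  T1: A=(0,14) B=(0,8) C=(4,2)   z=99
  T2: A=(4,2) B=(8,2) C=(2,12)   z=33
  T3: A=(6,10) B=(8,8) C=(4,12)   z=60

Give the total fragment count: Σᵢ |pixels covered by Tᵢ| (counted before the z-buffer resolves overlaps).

T0:
  2·area = 24
  edge (4, 8)→(0, 14): d=(-4,6) right/bottom  bias=-1
  edge (0, 14)→(4, 2): d=(4,-12) top-left  bias=+0
  edge (4, 2)→(4, 8): d=(0,6) right/bottom  bias=-1
    (1,2)@(3, 5): e=[18,0,6] → X  [on edge]
    (2,2)@(5, 5): e=[6,24,-6] → .
    (1,3)@(3, 7): e=[10,8,6] → X
    (2,3)@(5, 7): e=[-2,32,-6] → .
    (1,4)@(3, 9): e=[2,16,6] → X
    (2,4)@(5, 9): e=[-10,40,-6] → .
    (0,5)@(1, 11): e=[6,0,18] → X  [on edge]
    (1,5)@(3, 11): e=[-6,24,6] → .
    (0,6)@(1, 13): e=[-2,8,18] → .
  covered (4 px):
    . . . . .
    . . . . .
    . X . . .
    . X . . .
    . X . . .
    X . . . .
    . . . . .
    . . . . .
    . . . . .
    . . . . .
T1:
  2·area = 24
  edge (0, 14)→(0, 8): d=(0,-6) top-left  bias=+0
  edge (0, 8)→(4, 2): d=(4,-6) top-left  bias=+0
  edge (4, 2)→(0, 14): d=(-4,12) right/bottom  bias=-1
    (1,2)@(3, 5): e=[18,6,0] → .  [on edge]
    (0,3)@(1, 7): e=[6,2,16] → X
    (1,3)@(3, 7): e=[18,14,-8] → .
    (0,4)@(1, 9): e=[6,10,8] → X
    (1,4)@(3, 9): e=[18,22,-16] → .
    (0,5)@(1, 11): e=[6,18,0] → .  [on edge]
  covered (2 px):
    . . . . .
    . . . . .
    . . . . .
    X . . . .
    X . . . .
    . . . . .
    . . . . .
    . . . . .
    . . . . .
    . . . . .
T2:
  2·area = 40
  edge (4, 2)→(8, 2): d=(4,0) top-left  bias=+0
  edge (8, 2)→(2, 12): d=(-6,10) right/bottom  bias=-1
  edge (2, 12)→(4, 2): d=(2,-10) top-left  bias=+0
    (2,1)@(5, 3): e=[4,24,12] → X
    (3,1)@(7, 3): e=[4,4,32] → X
    (4,1)@(9, 3): e=[4,-16,52] → .
    (2,2)@(5, 5): e=[12,12,16] → X
    (3,2)@(7, 5): e=[12,-8,36] → .
    (1,3)@(3, 7): e=[20,20,0] → X  [on edge]
    (2,3)@(5, 7): e=[20,0,20] → .  [on edge]
    (1,4)@(3, 9): e=[28,8,4] → X
    (2,4)@(5, 9): e=[28,-12,24] → .
    (1,5)@(3, 11): e=[36,-4,8] → .
    (0,8)@(1, 17): e=[60,-20,0] → .  [on edge]
  covered (5 px):
    . . . . .
    . . X X .
    . . X . .
    . X . . .
    . X . . .
    . . . . .
    . . . . .
    . . . . .
    . . . . .
    . . . . .
T3:
  degenerate (2·area = 0) — covers nothing

Final: 11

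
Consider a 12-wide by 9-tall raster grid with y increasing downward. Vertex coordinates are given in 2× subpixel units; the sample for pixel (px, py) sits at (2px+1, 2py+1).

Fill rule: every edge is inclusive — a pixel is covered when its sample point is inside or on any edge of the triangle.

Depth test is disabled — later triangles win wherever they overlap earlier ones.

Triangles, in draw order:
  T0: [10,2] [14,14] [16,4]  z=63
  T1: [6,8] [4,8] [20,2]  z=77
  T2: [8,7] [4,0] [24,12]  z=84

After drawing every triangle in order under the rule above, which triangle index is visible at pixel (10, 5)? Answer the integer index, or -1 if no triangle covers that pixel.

T0:
  2·area = 64  (B↔C swapped to make it positive)
  edge (10, 2)→(16, 4): d=(6,2) inclusive
  edge (16, 4)→(14, 14): d=(-2,10) inclusive
  edge (14, 14)→(10, 2): d=(-4,-12) inclusive
    (3,0)@(7, 1): e=[0,96,-32] → .  [on edge]
    (5,1)@(11, 3): e=[4,52,8] → X
    (6,1)@(13, 3): e=[0,32,32] → X  [on edge]
    (7,1)@(15, 3): e=[-4,12,56] → .
    (5,2)@(11, 5): e=[16,48,0] → X  [on edge]
    (7,2)@(15, 5): e=[8,8,48] → X
    (8,2)@(17, 5): e=[4,-12,72] → .
    (9,2)@(19, 5): e=[0,-32,96] → .  [on edge]
    (5,3)@(11, 7): e=[28,44,-8] → .
    (6,3)@(13, 7): e=[24,24,16] → X
    (8,3)@(17, 7): e=[16,-16,64] → .
    (6,4)@(13, 9): e=[36,20,8] → X
    (7,4)@(15, 9): e=[32,0,32] → X  [on edge]
    (6,5)@(13, 11): e=[48,16,0] → X  [on edge]
    (7,8)@(15, 17): e=[80,-16,0] → .  [on edge]
  covered (10 px):
    . . . . . . . . . . . .
    . . . . . X X . . . . .
    . . . . . X X X . . . .
    . . . . . . X X . . . .
    . . . . . . X X . . . .
    . . . . . . X . . . . .
    . . . . . . . . . . . .
    . . . . . . . . . . . .
    . . . . . . . . . . . .
T1:
  2·area = 12
  edge (6, 8)→(4, 8): d=(-2,0) inclusive
  edge (4, 8)→(20, 2): d=(16,-6) inclusive
  edge (20, 2)→(6, 8): d=(-14,6) inclusive
    (6,2)@(13, 5): e=[6,6,0] → X  [on edge]
    (7,2)@(15, 5): e=[6,18,-12] → .
    (3,3)@(7, 7): e=[2,2,8] → X
    (4,3)@(9, 7): e=[2,14,-4] → .
    (6,3)@(13, 7): e=[2,38,-28] → .
    (3,4)@(7, 9): e=[-2,34,-20] → .
  covered (2 px):
    . . . . . . . . . . . .
    . . . . . . . . . . . .
    . . . . . . X . . . . .
    . . . X . . . . . . . .
    . . . . . . . . . . . .
    . . . . . . . . . . . .
    . . . . . . . . . . . .
    . . . . . . . . . . . .
    . . . . . . . . . . . .
T2:
  2·area = 92
  edge (8, 7)→(4, 0): d=(-4,-7) inclusive
  edge (4, 0)→(24, 12): d=(20,12) inclusive
  edge (24, 12)→(8, 7): d=(-16,-5) inclusive
    (2,0)@(5, 1): e=[3,8,81] → X
    (3,0)@(7, 1): e=[17,-16,91] → .
    (2,1)@(5, 3): e=[-5,48,49] → .
    (3,1)@(7, 3): e=[9,24,59] → X
    (4,1)@(9, 3): e=[23,0,69] → X  [on edge]
    (5,1)@(11, 3): e=[37,-24,79] → .
    (3,2)@(7, 5): e=[1,64,27] → X
    (5,2)@(11, 5): e=[29,16,47] → X
    (6,2)@(13, 5): e=[43,-8,57] → .
    (3,3)@(7, 7): e=[-7,104,-5] → .
    (4,3)@(9, 7): e=[7,80,5] → X
    (6,3)@(13, 7): e=[35,32,25] → X
    (9,4)@(19, 9): e=[69,0,23] → X  [on edge]
  covered (14 px):
    . . X . . . . . . . . .
    . . . X X . . . . . . .
    . . . X X X . . . . . .
    . . . . X X X X . . . .
    . . . . . . . X X X . .
    . . . . . . . . . . X .
    . . . . . . . . . . . .
    . . . . . . . . . . . .
    . . . . . . . . . . . .

Z-buffer (winner per pixel, '.' = empty):
  . . 2 . . . . . . . . .
  . . . 2 2 0 0 . . . . .
  . . . 2 2 2 1 0 . . . .
  . . . 1 2 2 2 2 . . . .
  . . . . . . 0 2 2 2 . .
  . . . . . . 0 . . . 2 .
  . . . . . . . . . . . .
  . . . . . . . . . . . .
  . . . . . . . . . . . .

Answer: 2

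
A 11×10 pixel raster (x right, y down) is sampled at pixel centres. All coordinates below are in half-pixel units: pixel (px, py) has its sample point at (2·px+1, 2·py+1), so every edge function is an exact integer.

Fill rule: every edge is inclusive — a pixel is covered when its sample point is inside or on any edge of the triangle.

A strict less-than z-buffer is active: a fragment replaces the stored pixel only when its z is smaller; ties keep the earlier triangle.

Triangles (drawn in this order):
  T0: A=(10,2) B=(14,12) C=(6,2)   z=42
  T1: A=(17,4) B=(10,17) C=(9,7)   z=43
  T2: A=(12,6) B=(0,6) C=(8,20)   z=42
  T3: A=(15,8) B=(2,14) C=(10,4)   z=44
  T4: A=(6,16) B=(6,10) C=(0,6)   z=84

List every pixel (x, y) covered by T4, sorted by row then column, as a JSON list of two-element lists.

T0:
  2·area = 40
  edge (10, 2)→(14, 12): d=(4,10) inclusive
  edge (14, 12)→(6, 2): d=(-8,-10) inclusive
  edge (6, 2)→(10, 2): d=(4,0) inclusive
    (3,1)@(7, 3): e=[34,2,4] → X
    (4,1)@(9, 3): e=[14,22,4] → X
    (5,1)@(11, 3): e=[-6,42,4] → .
    (3,2)@(7, 5): e=[42,-14,12] → .
    (4,2)@(9, 5): e=[22,6,12] → X
    (5,2)@(11, 5): e=[2,26,12] → X
    (6,2)@(13, 5): e=[-18,46,12] → .
    (4,3)@(9, 7): e=[30,-10,20] → .
    (5,3)@(11, 7): e=[10,10,20] → X
    (6,3)@(13, 7): e=[-10,30,20] → .
    (5,4)@(11, 9): e=[18,-6,28] → .
  covered (5 px):
    . . . . . . . . . . .
    . . . X X . . . . . .
    . . . . X X . . . . .
    . . . . . X . . . . .
    . . . . . . . . . . .
    . . . . . . . . . . .
    . . . . . . . . . . .
    . . . . . . . . . . .
    . . . . . . . . . . .
    . . . . . . . . . . .
T1:
  2·area = 83
  edge (17, 4)→(10, 17): d=(-7,13) inclusive
  edge (10, 17)→(9, 7): d=(-1,-10) inclusive
  edge (9, 7)→(17, 4): d=(8,-3) inclusive
    (7,2)@(15, 5): e=[19,62,2] → X
    (8,2)@(17, 5): e=[-7,82,8] → .
    (4,3)@(9, 7): e=[83,0,0] → X  [on edge]
    (5,3)@(11, 7): e=[57,20,6] → X
    (6,3)@(13, 7): e=[31,40,12] → X
    (8,3)@(17, 7): e=[-21,80,24] → .
    (4,4)@(9, 9): e=[69,-2,16] → .
    (5,4)@(11, 9): e=[43,18,22] → X
    (7,4)@(15, 9): e=[-9,58,34] → .
    (5,5)@(11, 11): e=[29,16,38] → X
    (7,5)@(15, 11): e=[-23,56,50] → .
    (5,6)@(11, 13): e=[15,14,54] → X
  covered (11 px):
    . . . . . . . . . . .
    . . . . . . . . . . .
    . . . . . . . X . . .
    . . . . X X X X . . .
    . . . . . X X . . . .
    . . . . . X X . . . .
    . . . . . X . . . . .
    . . . . . X . . . . .
    . . . . . . . . . . .
    . . . . . . . . . . .
T2:
  2·area = 168  (B↔C swapped to make it positive)
  edge (12, 6)→(8, 20): d=(-4,14) inclusive
  edge (8, 20)→(0, 6): d=(-8,-14) inclusive
  edge (0, 6)→(12, 6): d=(12,0) inclusive
    (0,3)@(1, 7): e=[150,6,12] → X
    (1,3)@(3, 7): e=[122,34,12] → X
    (2,3)@(5, 7): e=[94,62,12] → X
    (3,3)@(7, 7): e=[66,90,12] → X
    (4,3)@(9, 7): e=[38,118,12] → X
    (5,3)@(11, 7): e=[10,146,12] → X
    (6,3)@(13, 7): e=[-18,174,12] → .
    (0,4)@(1, 9): e=[142,-10,36] → .
    (1,4)@(3, 9): e=[114,18,36] → X
    (6,4)@(13, 9): e=[-26,158,36] → .
    (1,5)@(3, 11): e=[106,2,60] → X
    (5,5)@(11, 11): e=[-6,114,60] → .
  covered (21 px):
    . . . . . . . . . . .
    . . . . . . . . . . .
    . . . . . . . . . . .
    X X X X X X . . . . .
    . X X X X X . . . . .
    . X X X X . . . . . .
    . . X X X . . . . . .
    . . . X X . . . . . .
    . . . X . . . . . . .
    . . . . . . . . . . .
T3:
  2·area = 82
  edge (15, 8)→(2, 14): d=(-13,6) inclusive
  edge (2, 14)→(10, 4): d=(8,-10) inclusive
  edge (10, 4)→(15, 8): d=(5,4) inclusive
    (5,2)@(11, 5): e=[63,18,1] → X
    (6,2)@(13, 5): e=[51,38,-7] → .
    (4,3)@(9, 7): e=[49,14,19] → X
    (6,3)@(13, 7): e=[25,54,3] → X
    (7,3)@(15, 7): e=[13,74,-5] → .
    (3,4)@(7, 9): e=[35,10,37] → X
    (6,4)@(13, 9): e=[-1,70,13] → .
    (2,5)@(5, 11): e=[21,6,55] → X
    (4,5)@(9, 11): e=[-3,46,39] → .
    (5,5)@(11, 11): e=[-15,66,31] → .
    (1,6)@(3, 13): e=[7,2,73] → X
    (2,6)@(5, 13): e=[-5,22,65] → .
  covered (10 px):
    . . . . . . . . . . .
    . . . . . . . . . . .
    . . . . . X . . . . .
    . . . . X X X . . . .
    . . . X X X . . . . .
    . . X X . . . . . . .
    . X . . . . . . . . .
    . . . . . . . . . . .
    . . . . . . . . . . .
    . . . . . . . . . . .
T4:
  2·area = 36  (B↔C swapped to make it positive)
  edge (6, 16)→(0, 6): d=(-6,-10) inclusive
  edge (0, 6)→(6, 10): d=(6,4) inclusive
  edge (6, 10)→(6, 16): d=(0,6) inclusive
    (0,3)@(1, 7): e=[4,2,30] → X
    (1,3)@(3, 7): e=[24,-6,18] → .
    (0,4)@(1, 9): e=[-8,14,30] → .
    (1,4)@(3, 9): e=[12,6,18] → X
    (2,4)@(5, 9): e=[32,-2,6] → .
    (1,5)@(3, 11): e=[0,18,18] → X  [on edge]
    (2,5)@(5, 11): e=[20,10,6] → X
    (3,5)@(7, 11): e=[40,2,-6] → .
    (1,6)@(3, 13): e=[-12,30,18] → .
    (2,6)@(5, 13): e=[8,22,6] → X
    (3,6)@(7, 13): e=[28,14,-6] → .
    (2,7)@(5, 15): e=[-4,34,6] → .
  covered (5 px):
    . . . . . . . . . . .
    . . . . . . . . . . .
    . . . . . . . . . . .
    X . . . . . . . . . .
    . X . . . . . . . . .
    . X X . . . . . . . .
    . . X . . . . . . . .
    . . . . . . . . . . .
    . . . . . . . . . . .
    . . . . . . . . . . .

Final: [[0,3],[1,4],[1,5],[2,5],[2,6]]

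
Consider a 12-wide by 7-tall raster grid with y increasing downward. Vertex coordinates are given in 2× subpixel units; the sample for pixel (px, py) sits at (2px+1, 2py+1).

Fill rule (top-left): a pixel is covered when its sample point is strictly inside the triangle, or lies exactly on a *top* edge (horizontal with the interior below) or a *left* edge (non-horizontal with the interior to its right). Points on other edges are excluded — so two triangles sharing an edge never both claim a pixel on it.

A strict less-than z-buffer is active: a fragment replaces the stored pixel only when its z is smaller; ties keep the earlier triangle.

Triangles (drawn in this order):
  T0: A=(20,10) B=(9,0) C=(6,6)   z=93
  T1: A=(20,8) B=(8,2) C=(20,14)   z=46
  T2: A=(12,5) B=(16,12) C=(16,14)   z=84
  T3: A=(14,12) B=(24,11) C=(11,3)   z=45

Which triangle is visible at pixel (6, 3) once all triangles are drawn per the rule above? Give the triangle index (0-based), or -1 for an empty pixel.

T0:
  2·area = 96  (B↔C swapped to make it positive)
  edge (20, 10)→(6, 6): d=(-14,-4) top-left  bias=+0
  edge (6, 6)→(9, 0): d=(3,-6) top-left  bias=+0
  edge (9, 0)→(20, 10): d=(11,10) right/bottom  bias=-1
    (4,0)@(9, 1): e=[82,3,11] → X
    (5,0)@(11, 1): e=[90,15,-9] → .
    (4,1)@(9, 3): e=[54,9,33] → X
    (5,1)@(11, 3): e=[62,21,13] → X
    (6,1)@(13, 3): e=[70,33,-7] → .
    (3,2)@(7, 5): e=[18,3,75] → X
    (6,2)@(13, 5): e=[42,39,15] → X
    (7,2)@(15, 5): e=[50,51,-5] → .
    (3,3)@(7, 7): e=[-10,9,97] → .
    (4,3)@(9, 7): e=[-2,21,77] → .
    (5,3)@(11, 7): e=[6,33,57] → X
    (7,3)@(15, 7): e=[22,57,17] → X
  covered (11 px):
    . . . . X . . . . . . .
    . . . . X X . . . . . .
    . . . X X X X . . . . .
    . . . . . X X X . . . .
    . . . . . . . . X . . .
    . . . . . . . . . . . .
    . . . . . . . . . . . .
T1:
  2·area = 72  (B↔C swapped to make it positive)
  edge (20, 8)→(20, 14): d=(0,6) right/bottom  bias=-1
  edge (20, 14)→(8, 2): d=(-12,-12) top-left  bias=+0
  edge (8, 2)→(20, 8): d=(12,6) right/bottom  bias=-1
    (3,0)@(7, 1): e=[78,0,-6] → .  [on edge]
    (4,1)@(9, 3): e=[66,0,6] → X  [on edge]
    (5,1)@(11, 3): e=[54,24,-6] → .
    (4,2)@(9, 5): e=[66,-24,30] → .
    (5,2)@(11, 5): e=[54,0,18] → X  [on edge]
    (6,2)@(13, 5): e=[42,24,6] → X
    (7,2)@(15, 5): e=[30,48,-6] → .
    (5,3)@(11, 7): e=[54,-24,42] → .
    (6,3)@(13, 7): e=[42,0,30] → X  [on edge]
    (7,3)@(15, 7): e=[30,24,18] → X
    (8,3)@(17, 7): e=[18,48,6] → X
    (9,3)@(19, 7): e=[6,72,-6] → .
    (7,4)@(15, 9): e=[30,0,42] → X  [on edge]
    (8,5)@(17, 11): e=[18,0,54] → X  [on edge]
    (9,6)@(19, 13): e=[6,0,66] → X  [on edge]
  covered (12 px):
    . . . . . . . . . . . .
    . . . . X . . . . . . .
    . . . . . X X . . . . .
    . . . . . . X X X . . .
    . . . . . . . X X X . .
    . . . . . . . . X X . .
    . . . . . . . . . X . .
T2:
  2·area = 8
  edge (12, 5)→(16, 12): d=(4,7) right/bottom  bias=-1
  edge (16, 12)→(16, 14): d=(0,2) right/bottom  bias=-1
  edge (16, 14)→(12, 5): d=(-4,-9) top-left  bias=+0
    (6,3)@(13, 7): e=[1,6,1] → X
    (7,3)@(15, 7): e=[-13,2,19] → .
    (6,4)@(13, 9): e=[9,6,-7] → .
    (7,5)@(15, 11): e=[3,2,3] → X
    (8,5)@(17, 11): e=[-11,-2,21] → .
    (7,6)@(15, 13): e=[11,2,-5] → .
  covered (2 px):
    . . . . . . . . . . . .
    . . . . . . . . . . . .
    . . . . . . . . . . . .
    . . . . . . X . . . . .
    . . . . . . . . . . . .
    . . . . . . . X . . . .
    . . . . . . . . . . . .
T3:
  2·area = 93  (B↔C swapped to make it positive)
  edge (14, 12)→(11, 3): d=(-3,-9) top-left  bias=+0
  edge (11, 3)→(24, 11): d=(13,8) right/bottom  bias=-1
  edge (24, 11)→(14, 12): d=(-10,1) right/bottom  bias=-1
    (5,1)@(11, 3): e=[0,0,93] → .  [on edge]
    (6,2)@(13, 5): e=[12,10,71] → X
    (7,2)@(15, 5): e=[30,-6,69] → .
    (6,3)@(13, 7): e=[6,36,51] → X
    (7,3)@(15, 7): e=[24,20,49] → X
    (8,3)@(17, 7): e=[42,4,47] → X
    (9,3)@(19, 7): e=[60,-12,45] → .
    (6,4)@(13, 9): e=[0,62,31] → X  [on edge]
    (9,4)@(19, 9): e=[54,14,25] → X
    (10,4)@(21, 9): e=[72,-2,23] → .
    (6,5)@(13, 11): e=[-6,88,11] → .
    (7,5)@(15, 11): e=[12,72,9] → X
  covered (13 px):
    . . . . . . . . . . . .
    . . . . . . . . . . . .
    . . . . . . X . . . . .
    . . . . . . X X X . . .
    . . . . . . X X X X . .
    . . . . . . . X X X X X
    . . . . . . . . . . . .

Z-buffer (winner per pixel, '.' = empty):
  . . . . 0 . . . . . . .
  . . . . 1 0 . . . . . .
  . . . 0 0 1 3 . . . . .
  . . . . . 0 3 3 3 . . .
  . . . . . . 3 3 3 3 . .
  . . . . . . . 3 3 3 3 3
  . . . . . . . . . 1 . .

Result: 3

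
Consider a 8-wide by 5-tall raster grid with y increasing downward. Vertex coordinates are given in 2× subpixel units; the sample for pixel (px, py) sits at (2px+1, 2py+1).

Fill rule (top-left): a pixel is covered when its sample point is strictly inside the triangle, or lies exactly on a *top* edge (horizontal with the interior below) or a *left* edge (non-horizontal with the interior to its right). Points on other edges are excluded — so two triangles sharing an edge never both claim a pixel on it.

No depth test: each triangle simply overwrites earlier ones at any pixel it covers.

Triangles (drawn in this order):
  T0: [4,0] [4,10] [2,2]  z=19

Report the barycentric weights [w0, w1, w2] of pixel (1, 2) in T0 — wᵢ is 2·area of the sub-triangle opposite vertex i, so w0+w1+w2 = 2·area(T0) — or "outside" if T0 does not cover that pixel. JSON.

T0:
  2·area = 20
  edge (4, 0)→(4, 10): d=(0,10) right/bottom  bias=-1
  edge (4, 10)→(2, 2): d=(-2,-8) top-left  bias=+0
  edge (2, 2)→(4, 0): d=(2,-2) top-left  bias=+0
    (1,0)@(3, 1): e=[10,10,0] → █  [on edge]
    (2,0)@(5, 1): e=[-10,26,4] → ·
    (0,1)@(1, 3): e=[30,-10,0] → ·  [on edge]
    (1,1)@(3, 3): e=[10,6,4] → █
    (2,1)@(5, 3): e=[-10,22,8] → ·
    (1,2)@(3, 5): e=[10,2,8] → █
    (2,2)@(5, 5): e=[-10,18,12] → ·
    (1,3)@(3, 7): e=[10,-2,12] → ·
  covered (3 px):
    · █ · · · · · ·
    · █ · · · · · ·
    · █ · · · · · ·
    · · · · · · · ·
    · · · · · · · ·

Result: [2,8,10]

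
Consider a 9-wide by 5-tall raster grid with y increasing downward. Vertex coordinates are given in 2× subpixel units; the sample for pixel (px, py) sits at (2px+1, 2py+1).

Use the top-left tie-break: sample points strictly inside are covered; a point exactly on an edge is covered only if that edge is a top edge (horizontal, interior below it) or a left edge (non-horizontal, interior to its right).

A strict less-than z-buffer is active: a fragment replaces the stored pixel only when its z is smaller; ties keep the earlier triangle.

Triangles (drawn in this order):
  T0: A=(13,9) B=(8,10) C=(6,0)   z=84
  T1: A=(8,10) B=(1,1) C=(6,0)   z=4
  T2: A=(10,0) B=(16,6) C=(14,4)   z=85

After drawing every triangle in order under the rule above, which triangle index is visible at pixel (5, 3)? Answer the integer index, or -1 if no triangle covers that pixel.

T0:
  2·area = 52
  edge (13, 9)→(8, 10): d=(-5,1) right/bottom  bias=-1
  edge (8, 10)→(6, 0): d=(-2,-10) top-left  bias=+0
  edge (6, 0)→(13, 9): d=(7,9) right/bottom  bias=-1
    (3,1)@(7, 3): e=[36,4,12] → #
    (4,1)@(9, 3): e=[34,24,-6] → ·
    (3,2)@(7, 5): e=[26,0,26] → #  [on edge]
    (4,2)@(9, 5): e=[24,20,8] → #
    (5,2)@(11, 5): e=[22,40,-10] → ·
    (3,3)@(7, 7): e=[16,-4,40] → ·
    (4,3)@(9, 7): e=[14,16,22] → #
    (5,3)@(11, 7): e=[12,36,4] → #
    (6,3)@(13, 7): e=[10,56,-14] → ·
    (4,4)@(9, 9): e=[4,12,36] → #
    (6,4)@(13, 9): e=[0,52,0] → ·  [on edge]
  covered (7 px):
    · · · · · · · · ·
    · · · # · · · · ·
    · · · # # · · · ·
    · · · · # # · · ·
    · · · · # # · · ·
T1:
  2·area = 52
  edge (8, 10)→(1, 1): d=(-7,-9) top-left  bias=+0
  edge (1, 1)→(6, 0): d=(5,-1) top-left  bias=+0
  edge (6, 0)→(8, 10): d=(2,10) right/bottom  bias=-1
    (0,0)@(1, 1): e=[0,0,52] → #  [on edge]
    (1,0)@(3, 1): e=[18,2,32] → #
    (2,0)@(5, 1): e=[36,4,12] → #
    (3,0)@(7, 1): e=[54,6,-8] → ·
    (0,1)@(1, 3): e=[-14,10,56] → ·
    (1,1)@(3, 3): e=[4,12,36] → #
    (3,1)@(7, 3): e=[40,16,-4] → ·
    (1,2)@(3, 5): e=[-10,22,40] → ·
    (2,2)@(5, 5): e=[8,24,20] → #
    (3,2)@(7, 5): e=[26,26,0] → ·  [on edge]
    (2,3)@(5, 7): e=[-6,34,24] → ·
    (3,3)@(7, 7): e=[12,36,4] → #
  covered (7 px):
    # # # · · · · · ·
    · # # · · · · · ·
    · · # · · · · · ·
    · · · # · · · · ·
    · · · · · · · · ·
T2:
  degenerate (2·area = 0) — covers nothing

Z-buffer (winner per pixel, '.' = empty):
  1 1 1 . . . . . .
  . 1 1 0 . . . . .
  . . 1 0 0 . . . .
  . . . 1 0 0 . . .
  . . . . 0 0 . . .

Result: 0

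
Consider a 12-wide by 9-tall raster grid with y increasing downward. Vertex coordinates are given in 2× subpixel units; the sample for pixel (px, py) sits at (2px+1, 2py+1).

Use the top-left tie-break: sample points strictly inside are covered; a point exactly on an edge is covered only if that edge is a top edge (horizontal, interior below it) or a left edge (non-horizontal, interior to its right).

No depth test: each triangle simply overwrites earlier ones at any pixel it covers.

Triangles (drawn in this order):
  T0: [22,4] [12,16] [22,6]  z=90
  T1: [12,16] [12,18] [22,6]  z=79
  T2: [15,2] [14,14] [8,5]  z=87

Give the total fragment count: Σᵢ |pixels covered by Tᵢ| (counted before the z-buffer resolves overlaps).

T0:
  2·area = 20  (B↔C swapped to make it positive)
  edge (22, 4)→(22, 6): d=(0,2) right/bottom  bias=-1
  edge (22, 6)→(12, 16): d=(-10,10) right/bottom  bias=-1
  edge (12, 16)→(22, 4): d=(10,-12) top-left  bias=+0
    (11,2)@(23, 5): e=[-2,0,22] → ·  [on edge]
    (10,3)@(21, 7): e=[2,0,18] → ·  [on edge]
    (9,4)@(19, 9): e=[6,0,14] → ·  [on edge]
    (8,5)@(17, 11): e=[10,0,10] → ·  [on edge]
    (7,6)@(15, 13): e=[14,0,6] → ·  [on edge]
    (6,7)@(13, 15): e=[18,0,2] → ·  [on edge]
    (5,8)@(11, 17): e=[22,0,-2] → ·  [on edge]
  covered (0 px):
    · · · · · · · · · · · ·
    · · · · · · · · · · · ·
    · · · · · · · · · · · ·
    · · · · · · · · · · · ·
    · · · · · · · · · · · ·
    · · · · · · · · · · · ·
    · · · · · · · · · · · ·
    · · · · · · · · · · · ·
    · · · · · · · · · · · ·
T1:
  2·area = 20  (B↔C swapped to make it positive)
  edge (12, 16)→(22, 6): d=(10,-10) top-left  bias=+0
  edge (22, 6)→(12, 18): d=(-10,12) right/bottom  bias=-1
  edge (12, 18)→(12, 16): d=(0,-2) top-left  bias=+0
    (11,2)@(23, 5): e=[0,-2,22] → ·  [on edge]
    (10,3)@(21, 7): e=[0,2,18] → #  [on edge]
    (11,3)@(23, 7): e=[20,-22,22] → ·
    (9,4)@(19, 9): e=[0,6,14] → #  [on edge]
    (10,4)@(21, 9): e=[20,-18,18] → ·
    (8,5)@(17, 11): e=[0,10,10] → #  [on edge]
    (9,5)@(19, 11): e=[20,-14,14] → ·
    (7,6)@(15, 13): e=[0,14,6] → #  [on edge]
    (8,6)@(17, 13): e=[20,-10,10] → ·
    (6,7)@(13, 15): e=[0,18,2] → #  [on edge]
    (7,7)@(15, 15): e=[20,-6,6] → ·
    (5,8)@(11, 17): e=[0,22,-2] → ·  [on edge]
  covered (5 px):
    · · · · · · · · · · · ·
    · · · · · · · · · · · ·
    · · · · · · · · · · · ·
    · · · · · · · · · · # ·
    · · · · · · · · · # · ·
    · · · · · · · · # · · ·
    · · · · · · · # · · · ·
    · · · · · · # · · · · ·
    · · · · · · · · · · · ·
T2:
  2·area = 81
  edge (15, 2)→(14, 14): d=(-1,12) right/bottom  bias=-1
  edge (14, 14)→(8, 5): d=(-6,-9) top-left  bias=+0
  edge (8, 5)→(15, 2): d=(7,-3) top-left  bias=+0
    (6,1)@(13, 3): e=[23,57,1] → #
    (7,1)@(15, 3): e=[-1,75,7] → ·
    (4,2)@(9, 5): e=[69,9,3] → #
    (5,2)@(11, 5): e=[45,27,9] → #
    (7,2)@(15, 5): e=[-3,63,21] → ·
    (4,3)@(9, 7): e=[67,-3,17] → ·
    (5,3)@(11, 7): e=[43,15,23] → #
    (7,3)@(15, 7): e=[-5,51,35] → ·
    (5,4)@(11, 9): e=[41,3,37] → #
    (7,4)@(15, 9): e=[-7,39,49] → ·
    (5,5)@(11, 11): e=[39,-9,51] → ·
    (6,5)@(13, 11): e=[15,9,57] → #
  covered (9 px):
    · · · · · · · · · · · ·
    · · · · · · # · · · · ·
    · · · · # # # · · · · ·
    · · · · · # # · · · · ·
    · · · · · # # · · · · ·
    · · · · · · # · · · · ·
    · · · · · · · · · · · ·
    · · · · · · · · · · · ·
    · · · · · · · · · · · ·

Result: 14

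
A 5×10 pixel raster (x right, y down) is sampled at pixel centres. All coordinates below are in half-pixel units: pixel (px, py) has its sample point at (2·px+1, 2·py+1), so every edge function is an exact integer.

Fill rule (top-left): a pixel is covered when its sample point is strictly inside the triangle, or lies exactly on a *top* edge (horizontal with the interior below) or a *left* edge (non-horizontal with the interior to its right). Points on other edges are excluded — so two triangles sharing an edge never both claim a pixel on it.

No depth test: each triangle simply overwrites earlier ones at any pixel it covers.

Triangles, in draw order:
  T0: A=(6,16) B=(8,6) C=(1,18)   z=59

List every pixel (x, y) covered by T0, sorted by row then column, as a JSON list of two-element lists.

T0:
  2·area = 46  (B↔C swapped to make it positive)
  edge (6, 16)→(1, 18): d=(-5,2) right/bottom  bias=-1
  edge (1, 18)→(8, 6): d=(7,-12) top-left  bias=+0
  edge (8, 6)→(6, 16): d=(-2,10) right/bottom  bias=-1
    (4,0)@(9, 1): e=[69,-23,0] → ·  [on edge]
    (3,4)@(7, 9): e=[33,9,4] → █
    (4,4)@(9, 9): e=[29,33,-16] → ·
    (3,5)@(7, 11): e=[23,23,0] → ·  [on edge]
    (2,6)@(5, 13): e=[17,13,16] → █
    (3,6)@(7, 13): e=[13,37,-4] → ·
    (1,7)@(3, 15): e=[11,3,32] → █
    (3,7)@(7, 15): e=[3,51,-8] → ·
    (1,8)@(3, 17): e=[1,17,28] → █
    (2,8)@(5, 17): e=[-3,41,8] → ·
    (1,9)@(3, 19): e=[-9,31,24] → ·
  covered (5 px):
    · · · · ·
    · · · · ·
    · · · · ·
    · · · · ·
    · · · █ ·
    · · · · ·
    · · █ · ·
    · █ █ · ·
    · █ · · ·
    · · · · ·

Answer: [[3,4],[2,6],[1,7],[2,7],[1,8]]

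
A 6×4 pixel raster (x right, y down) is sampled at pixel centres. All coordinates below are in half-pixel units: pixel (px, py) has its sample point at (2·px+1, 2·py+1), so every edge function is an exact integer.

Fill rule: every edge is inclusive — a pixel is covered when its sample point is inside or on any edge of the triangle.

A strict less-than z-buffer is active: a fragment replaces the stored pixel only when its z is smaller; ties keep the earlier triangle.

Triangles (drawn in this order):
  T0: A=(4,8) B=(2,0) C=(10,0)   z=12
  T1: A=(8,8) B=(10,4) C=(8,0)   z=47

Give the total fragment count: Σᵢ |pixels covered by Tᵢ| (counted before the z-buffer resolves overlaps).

T0:
  2·area = 64
  edge (4, 8)→(2, 0): d=(-2,-8) inclusive
  edge (2, 0)→(10, 0): d=(8,0) inclusive
  edge (10, 0)→(4, 8): d=(-6,8) inclusive
    (1,0)@(3, 1): e=[6,8,50] → #
    (2,0)@(5, 1): e=[22,8,34] → #
    (3,0)@(7, 1): e=[38,8,18] → #
    (4,0)@(9, 1): e=[54,8,2] → #
    (5,0)@(11, 1): e=[70,8,-14] → ·
    (1,1)@(3, 3): e=[2,24,38] → #
    (4,1)@(9, 3): e=[50,24,-10] → ·
    (1,2)@(3, 5): e=[-2,40,26] → ·
    (2,2)@(5, 5): e=[14,40,10] → #
    (3,2)@(7, 5): e=[30,40,-6] → ·
    (2,3)@(5, 7): e=[10,56,-2] → ·
  covered (8 px):
    · # # # # ·
    · # # # · ·
    · · # · · ·
    · · · · · ·
T1:
  2·area = 16  (B↔C swapped to make it positive)
  edge (8, 8)→(8, 0): d=(0,-8) inclusive
  edge (8, 0)→(10, 4): d=(2,4) inclusive
  edge (10, 4)→(8, 8): d=(-2,4) inclusive
    (4,1)@(9, 3): e=[8,2,6] → #
    (5,1)@(11, 3): e=[24,-6,-2] → ·
    (4,2)@(9, 5): e=[8,6,2] → #
    (5,2)@(11, 5): e=[24,-2,-6] → ·
    (4,3)@(9, 7): e=[8,10,-2] → ·
  covered (2 px):
    · · · · · ·
    · · · · # ·
    · · · · # ·
    · · · · · ·

Final: 10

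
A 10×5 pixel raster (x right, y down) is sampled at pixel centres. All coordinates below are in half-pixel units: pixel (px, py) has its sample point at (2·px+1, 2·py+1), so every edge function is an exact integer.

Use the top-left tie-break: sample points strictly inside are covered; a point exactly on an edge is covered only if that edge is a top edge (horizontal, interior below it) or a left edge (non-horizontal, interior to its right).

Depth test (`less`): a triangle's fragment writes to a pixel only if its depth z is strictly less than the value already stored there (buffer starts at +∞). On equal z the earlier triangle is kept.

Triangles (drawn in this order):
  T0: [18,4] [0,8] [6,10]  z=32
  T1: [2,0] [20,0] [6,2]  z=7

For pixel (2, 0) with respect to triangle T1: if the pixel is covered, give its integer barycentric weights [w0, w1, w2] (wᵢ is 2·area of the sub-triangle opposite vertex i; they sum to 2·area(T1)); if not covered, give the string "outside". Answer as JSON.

T0:
  2·area = 60  (B↔C swapped to make it positive)
  edge (18, 4)→(6, 10): d=(-12,6) right/bottom  bias=-1
  edge (6, 10)→(0, 8): d=(-6,-2) top-left  bias=+0
  edge (0, 8)→(18, 4): d=(18,-4) top-left  bias=+0
    (7,2)@(15, 5): e=[6,48,6] → █
    (8,2)@(17, 5): e=[-6,52,14] → ·
    (2,3)@(5, 7): e=[42,16,2] → █
    (3,3)@(7, 7): e=[30,20,10] → █
    (4,3)@(9, 7): e=[18,24,18] → █
    (5,3)@(11, 7): e=[6,28,26] → █
    (6,3)@(13, 7): e=[-6,32,34] → ·
    (7,3)@(15, 7): e=[-18,36,42] → ·
    (1,4)@(3, 9): e=[30,0,30] → █  [on edge]
    (4,4)@(9, 9): e=[-6,12,54] → ·
    (5,4)@(11, 9): e=[-18,16,62] → ·
  covered (8 px):
    · · · · · · · · · ·
    · · · · · · · · · ·
    · · · · · · · █ · ·
    · · █ █ █ █ · · · ·
    · █ █ █ · · · · · ·
T1:
  2·area = 36
  edge (2, 0)→(20, 0): d=(18,0) top-left  bias=+0
  edge (20, 0)→(6, 2): d=(-14,2) right/bottom  bias=-1
  edge (6, 2)→(2, 0): d=(-4,-2) top-left  bias=+0
    (2,0)@(5, 1): e=[18,16,2] → █
    (3,0)@(7, 1): e=[18,12,6] → █
    (4,0)@(9, 1): e=[18,8,10] → █
    (5,0)@(11, 1): e=[18,4,14] → █
    (6,0)@(13, 1): e=[18,0,18] → ·  [on edge]
    (2,1)@(5, 3): e=[54,-12,-6] → ·
    (3,1)@(7, 3): e=[54,-16,-2] → ·
    (4,1)@(9, 3): e=[54,-20,2] → ·
    (5,1)@(11, 3): e=[54,-24,6] → ·
  covered (4 px):
    · · █ █ █ █ · · · ·
    · · · · · · · · · ·
    · · · · · · · · · ·
    · · · · · · · · · ·
    · · · · · · · · · ·

Answer: [16,2,18]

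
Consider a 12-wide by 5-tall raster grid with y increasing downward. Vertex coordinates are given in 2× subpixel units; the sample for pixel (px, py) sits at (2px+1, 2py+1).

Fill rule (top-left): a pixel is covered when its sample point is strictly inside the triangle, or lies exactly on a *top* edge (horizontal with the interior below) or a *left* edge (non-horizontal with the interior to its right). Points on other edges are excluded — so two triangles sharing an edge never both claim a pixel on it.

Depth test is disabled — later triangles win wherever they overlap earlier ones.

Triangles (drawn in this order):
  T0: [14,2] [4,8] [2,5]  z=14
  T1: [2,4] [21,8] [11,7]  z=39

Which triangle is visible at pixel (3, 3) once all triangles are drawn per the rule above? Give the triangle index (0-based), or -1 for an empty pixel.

T0:
  2·area = 42
  edge (14, 2)→(4, 8): d=(-10,6) right/bottom  bias=-1
  edge (4, 8)→(2, 5): d=(-2,-3) top-left  bias=+0
  edge (2, 5)→(14, 2): d=(12,-3) top-left  bias=+0
    (5,1)@(11, 3): e=[8,31,3] → X
    (6,1)@(13, 3): e=[-4,37,9] → .
    (1,2)@(3, 5): e=[36,3,3] → X
    (2,2)@(5, 5): e=[24,9,9] → X
    (3,2)@(7, 5): e=[12,15,15] → X
    (4,2)@(9, 5): e=[0,21,21] → .  [on edge]
    (5,2)@(11, 5): e=[-12,27,27] → .
    (1,3)@(3, 7): e=[16,-1,27] → .
    (2,3)@(5, 7): e=[4,5,33] → X
    (3,3)@(7, 7): e=[-8,11,39] → .
    (2,4)@(5, 9): e=[-16,1,57] → .
  covered (5 px):
    . . . . . . . . . . . .
    . . . . . X . . . . . .
    . X X X . . . . . . . .
    . . X . . . . . . . . .
    . . . . . . . . . . . .
T1:
  2·area = 21
  edge (2, 4)→(21, 8): d=(19,4) right/bottom  bias=-1
  edge (21, 8)→(11, 7): d=(-10,-1) top-left  bias=+0
  edge (11, 7)→(2, 4): d=(-9,-3) top-left  bias=+0
    (2,2)@(5, 5): e=[7,14,0] → X  [on edge]
    (3,2)@(7, 5): e=[-1,16,6] → .
    (2,3)@(5, 7): e=[45,-6,-18] → .
    (5,3)@(11, 7): e=[21,0,0] → X  [on edge]
    (6,3)@(13, 7): e=[13,2,6] → X
    (7,3)@(15, 7): e=[5,4,12] → X
    (8,3)@(17, 7): e=[-3,6,18] → .
    (5,4)@(11, 9): e=[59,-20,-18] → .
    (6,4)@(13, 9): e=[51,-18,-12] → .
    (7,4)@(15, 9): e=[43,-16,-6] → .
    (8,4)@(17, 9): e=[35,-14,0] → .  [on edge]
  covered (4 px):
    . . . . . . . . . . . .
    . . . . . . . . . . . .
    . . X . . . . . . . . .
    . . . . . X X X . . . .
    . . . . . . . . . . . .

Z-buffer (winner per pixel, '.' = empty):
  . . . . . . . . . . . .
  . . . . . 0 . . . . . .
  . 0 1 0 . . . . . . . .
  . . 0 . . 1 1 1 . . . .
  . . . . . . . . . . . .

Result: -1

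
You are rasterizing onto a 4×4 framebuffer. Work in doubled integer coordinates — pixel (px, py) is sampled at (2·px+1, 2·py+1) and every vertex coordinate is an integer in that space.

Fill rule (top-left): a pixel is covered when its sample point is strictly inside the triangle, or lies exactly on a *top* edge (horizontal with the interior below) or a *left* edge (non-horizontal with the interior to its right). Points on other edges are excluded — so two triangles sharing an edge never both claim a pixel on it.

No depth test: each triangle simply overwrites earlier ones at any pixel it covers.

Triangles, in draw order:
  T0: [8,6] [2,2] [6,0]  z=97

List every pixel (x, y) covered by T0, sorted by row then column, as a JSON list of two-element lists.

T0:
  2·area = 28
  edge (8, 6)→(2, 2): d=(-6,-4) top-left  bias=+0
  edge (2, 2)→(6, 0): d=(4,-2) top-left  bias=+0
  edge (6, 0)→(8, 6): d=(2,6) right/bottom  bias=-1
    (2,0)@(5, 1): e=[18,2,8] → █
    (3,0)@(7, 1): e=[26,6,-4] → ·
    (2,1)@(5, 3): e=[6,10,12] → █
    (3,1)@(7, 3): e=[14,14,0] → ·  [on edge]
    (2,2)@(5, 5): e=[-6,18,16] → ·
    (3,2)@(7, 5): e=[2,22,4] → █
    (3,3)@(7, 7): e=[-10,30,8] → ·
  covered (3 px):
    · · █ ·
    · · █ ·
    · · · █
    · · · ·

Result: [[2,0],[2,1],[3,2]]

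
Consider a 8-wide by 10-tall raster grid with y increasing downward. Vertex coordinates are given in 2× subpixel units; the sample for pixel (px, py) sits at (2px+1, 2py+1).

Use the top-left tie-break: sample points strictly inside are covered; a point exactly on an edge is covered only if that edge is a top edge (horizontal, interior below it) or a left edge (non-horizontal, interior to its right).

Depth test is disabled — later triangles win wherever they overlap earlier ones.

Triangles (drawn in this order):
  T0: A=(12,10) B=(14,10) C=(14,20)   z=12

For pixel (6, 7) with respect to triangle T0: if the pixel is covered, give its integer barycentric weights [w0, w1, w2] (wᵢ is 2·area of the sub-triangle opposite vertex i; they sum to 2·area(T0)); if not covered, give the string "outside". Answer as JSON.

T0:
  2·area = 20
  edge (12, 10)→(14, 10): d=(2,0) top-left  bias=+0
  edge (14, 10)→(14, 20): d=(0,10) right/bottom  bias=-1
  edge (14, 20)→(12, 10): d=(-2,-10) top-left  bias=+0
    (5,2)@(11, 5): e=[-10,30,0] → .  [on edge]
    (6,5)@(13, 11): e=[2,10,8] → X
    (7,5)@(15, 11): e=[2,-10,28] → .
    (6,6)@(13, 13): e=[6,10,4] → X
    (7,6)@(15, 13): e=[6,-10,24] → .
    (6,7)@(13, 15): e=[10,10,0] → X  [on edge]
    (7,7)@(15, 15): e=[10,-10,20] → .
    (6,8)@(13, 17): e=[14,10,-4] → .
  covered (3 px):
    . . . . . . . .
    . . . . . . . .
    . . . . . . . .
    . . . . . . . .
    . . . . . . . .
    . . . . . . X .
    . . . . . . X .
    . . . . . . X .
    . . . . . . . .
    . . . . . . . .

Final: [10,0,10]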